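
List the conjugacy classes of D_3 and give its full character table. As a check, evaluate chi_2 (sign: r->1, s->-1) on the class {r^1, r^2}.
Conjugacy classes: {e} of size 1, {r^1, r^2} of size 2, {s, sr, ..., sr^2} of size 3.
Character table:
  irrep \ class              {e} (size 1)  {r^1, r^2} (size 2)  {s, sr, ..., sr^2} (size 3)
  chi_1 (triv)               1             1                    1                          
  chi_2 (sign: r->1, s->-1)  1             1                    -1                         
  chi_3 (2d, j=1)            2             -1                   0                          

Spot check: chi_2 (sign: r->1, s->-1) on {r^1, r^2} = 1.

Reasoning: D_3 has order 2*3 = 6 with 3 conjugacy classes, hence 3 irreducibles. Sum of squared dims 1 + 1 + 4 = 6 = |G|. Linear characters come from the abelianisation; the 2-dimensional irreps have character r^k -> 2*cos(2*pi*j*k/3), reflections -> 0.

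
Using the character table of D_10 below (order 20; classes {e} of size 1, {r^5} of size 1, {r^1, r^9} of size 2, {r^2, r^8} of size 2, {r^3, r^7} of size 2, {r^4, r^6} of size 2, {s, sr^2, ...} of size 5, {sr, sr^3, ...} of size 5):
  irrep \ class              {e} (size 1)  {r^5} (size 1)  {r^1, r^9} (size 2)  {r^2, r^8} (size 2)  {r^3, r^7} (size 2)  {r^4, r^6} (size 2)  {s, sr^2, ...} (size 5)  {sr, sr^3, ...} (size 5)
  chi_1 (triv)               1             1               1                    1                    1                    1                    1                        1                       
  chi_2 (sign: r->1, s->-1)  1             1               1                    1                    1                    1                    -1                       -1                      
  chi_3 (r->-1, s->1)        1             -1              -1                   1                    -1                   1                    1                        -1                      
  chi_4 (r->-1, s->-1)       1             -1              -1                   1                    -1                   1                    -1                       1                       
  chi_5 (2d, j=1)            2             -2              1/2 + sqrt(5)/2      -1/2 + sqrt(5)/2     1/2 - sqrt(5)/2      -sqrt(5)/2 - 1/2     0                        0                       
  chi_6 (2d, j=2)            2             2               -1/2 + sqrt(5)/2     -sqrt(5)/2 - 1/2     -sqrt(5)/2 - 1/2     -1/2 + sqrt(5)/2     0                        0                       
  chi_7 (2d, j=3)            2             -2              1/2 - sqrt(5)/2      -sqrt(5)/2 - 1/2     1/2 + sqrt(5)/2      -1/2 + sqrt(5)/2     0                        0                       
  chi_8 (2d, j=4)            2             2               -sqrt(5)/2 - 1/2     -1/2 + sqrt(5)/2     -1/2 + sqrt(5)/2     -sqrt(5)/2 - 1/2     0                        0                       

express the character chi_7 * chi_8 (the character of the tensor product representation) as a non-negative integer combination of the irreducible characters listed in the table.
chi_7 tensor chi_8 = chi_5 + chi_7 (all other irreducibles have multiplicity 0).

Reasoning: The character of a tensor product is the pointwise product (chi_7 * chi_8)(C) = chi_7(C) * chi_8(C):
  {e}: (2)*(2), {r^5}: (-2)*(2), {r^1, r^9}: (1/2 - sqrt(5)/2)*(-sqrt(5)/2 - 1/2), {r^2, r^8}: (-sqrt(5)/2 - 1/2)*(-1/2 + sqrt(5)/2), {r^3, r^7}: (1/2 + sqrt(5)/2)*(-1/2 + sqrt(5)/2), {r^4, r^6}: (-1/2 + sqrt(5)/2)*(-sqrt(5)/2 - 1/2), {s, sr^2, ...}: (0)*(0), {sr, sr^3, ...}: (0)*(0)
so (chi_7 * chi_8) takes values
  {e} -> 4, {r^5} -> -4, {r^1, r^9} -> 1, {r^2, r^8} -> -1, {r^3, r^7} -> 1, {r^4, r^6} -> -1, {s, sr^2, ...} -> 0, {sr, sr^3, ...} -> 0.
Now take the inner product of this character with each irreducible chi from the table, <chi_7*chi_8, chi> = (1/20) sum_C |C| (chi_7*chi_8)(C) conj(chi(C)):
  <chi_7*chi_8, chi_1> = (1/20)[1*(4)*conj(1) + 1*(-4)*conj(1) + 2*(1)*conj(1) + 2*(-1)*conj(1) + 2*(1)*conj(1) + 2*(-1)*conj(1) + 5*(0)*conj(1) + 5*(0)*conj(1)]
      = (1/20)[(4) + (-4) + (2) + (-2) + (2) + (-2) + (0) + (0)] = 0/20 = 0
  <chi_7*chi_8, chi_2> = (1/20)[1*(4)*conj(1) + 1*(-4)*conj(1) + 2*(1)*conj(1) + 2*(-1)*conj(1) + 2*(1)*conj(1) + 2*(-1)*conj(1) + 5*(0)*conj(-1) + 5*(0)*conj(-1)]
      = (1/20)[(4) + (-4) + (2) + (-2) + (2) + (-2) + (0) + (0)] = 0/20 = 0
  <chi_7*chi_8, chi_3> = (1/20)[1*(4)*conj(1) + 1*(-4)*conj(-1) + 2*(1)*conj(-1) + 2*(-1)*conj(1) + 2*(1)*conj(-1) + 2*(-1)*conj(1) + 5*(0)*conj(1) + 5*(0)*conj(-1)]
      = (1/20)[(4) + (4) + (-2) + (-2) + (-2) + (-2) + (0) + (0)] = 0/20 = 0
  <chi_7*chi_8, chi_4> = (1/20)[1*(4)*conj(1) + 1*(-4)*conj(-1) + 2*(1)*conj(-1) + 2*(-1)*conj(1) + 2*(1)*conj(-1) + 2*(-1)*conj(1) + 5*(0)*conj(-1) + 5*(0)*conj(1)]
      = (1/20)[(4) + (4) + (-2) + (-2) + (-2) + (-2) + (0) + (0)] = 0/20 = 0
  <chi_7*chi_8, chi_5> = (1/20)[1*(4)*conj(2) + 1*(-4)*conj(-2) + 2*(1)*conj(1/2 + sqrt(5)/2) + 2*(-1)*conj(-1/2 + sqrt(5)/2) + 2*(1)*conj(1/2 - sqrt(5)/2) + 2*(-1)*conj(-sqrt(5)/2 - 1/2) + 5*(0)*conj(0) + 5*(0)*conj(0)]
      = (1/20)[(8) + (8) + (1 + sqrt(5)) + (1 - sqrt(5)) + (1 - sqrt(5)) + (1 + sqrt(5)) + (0) + (0)] = 20/20 = 1
  <chi_7*chi_8, chi_6> = (1/20)[1*(4)*conj(2) + 1*(-4)*conj(2) + 2*(1)*conj(-1/2 + sqrt(5)/2) + 2*(-1)*conj(-sqrt(5)/2 - 1/2) + 2*(1)*conj(-sqrt(5)/2 - 1/2) + 2*(-1)*conj(-1/2 + sqrt(5)/2) + 5*(0)*conj(0) + 5*(0)*conj(0)]
      = (1/20)[(8) + (-8) + (-1 + sqrt(5)) + (1 + sqrt(5)) + (-sqrt(5) - 1) + (1 - sqrt(5)) + (0) + (0)] = 0/20 = 0
  <chi_7*chi_8, chi_7> = (1/20)[1*(4)*conj(2) + 1*(-4)*conj(-2) + 2*(1)*conj(1/2 - sqrt(5)/2) + 2*(-1)*conj(-sqrt(5)/2 - 1/2) + 2*(1)*conj(1/2 + sqrt(5)/2) + 2*(-1)*conj(-1/2 + sqrt(5)/2) + 5*(0)*conj(0) + 5*(0)*conj(0)]
      = (1/20)[(8) + (8) + (1 - sqrt(5)) + (1 + sqrt(5)) + (1 + sqrt(5)) + (1 - sqrt(5)) + (0) + (0)] = 20/20 = 1
  <chi_7*chi_8, chi_8> = (1/20)[1*(4)*conj(2) + 1*(-4)*conj(2) + 2*(1)*conj(-sqrt(5)/2 - 1/2) + 2*(-1)*conj(-1/2 + sqrt(5)/2) + 2*(1)*conj(-1/2 + sqrt(5)/2) + 2*(-1)*conj(-sqrt(5)/2 - 1/2) + 5*(0)*conj(0) + 5*(0)*conj(0)]
      = (1/20)[(8) + (-8) + (-sqrt(5) - 1) + (1 - sqrt(5)) + (-1 + sqrt(5)) + (1 + sqrt(5)) + (0) + (0)] = 0/20 = 0
Hence the multiplicities are chi_5: 1, chi_7: 1. Dimension check: dim(chi_7)*dim(chi_8) = 2*2 = 4 and sum (mult * dim) = 1*2 + 1*2 = 4.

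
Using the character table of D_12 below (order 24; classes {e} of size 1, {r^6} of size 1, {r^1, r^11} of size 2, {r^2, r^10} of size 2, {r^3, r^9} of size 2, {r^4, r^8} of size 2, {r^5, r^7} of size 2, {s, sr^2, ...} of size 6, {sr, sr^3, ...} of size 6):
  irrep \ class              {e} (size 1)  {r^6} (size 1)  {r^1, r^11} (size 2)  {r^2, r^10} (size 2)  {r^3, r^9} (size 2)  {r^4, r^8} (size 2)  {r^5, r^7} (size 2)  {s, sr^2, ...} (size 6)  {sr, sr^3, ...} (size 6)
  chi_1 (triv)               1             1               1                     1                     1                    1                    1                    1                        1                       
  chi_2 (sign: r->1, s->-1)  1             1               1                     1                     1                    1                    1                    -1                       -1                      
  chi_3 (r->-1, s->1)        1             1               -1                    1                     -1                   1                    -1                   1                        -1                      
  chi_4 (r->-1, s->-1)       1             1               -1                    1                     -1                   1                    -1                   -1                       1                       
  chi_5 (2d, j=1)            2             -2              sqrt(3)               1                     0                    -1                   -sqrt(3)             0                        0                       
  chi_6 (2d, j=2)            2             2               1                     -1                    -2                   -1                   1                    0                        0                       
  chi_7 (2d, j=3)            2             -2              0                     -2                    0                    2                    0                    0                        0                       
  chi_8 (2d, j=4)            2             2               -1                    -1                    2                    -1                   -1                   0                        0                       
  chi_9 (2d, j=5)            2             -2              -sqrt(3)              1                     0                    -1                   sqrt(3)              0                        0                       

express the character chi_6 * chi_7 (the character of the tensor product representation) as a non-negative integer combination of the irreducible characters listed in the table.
chi_6 tensor chi_7 = chi_5 + chi_9 (all other irreducibles have multiplicity 0).

The character of a tensor product is the pointwise product (chi_6 * chi_7)(C) = chi_6(C) * chi_7(C):
  {e}: (2)*(2), {r^6}: (2)*(-2), {r^1, r^11}: (1)*(0), {r^2, r^10}: (-1)*(-2), {r^3, r^9}: (-2)*(0), {r^4, r^8}: (-1)*(2), {r^5, r^7}: (1)*(0), {s, sr^2, ...}: (0)*(0), {sr, sr^3, ...}: (0)*(0)
so (chi_6 * chi_7) takes values
  {e} -> 4, {r^6} -> -4, {r^1, r^11} -> 0, {r^2, r^10} -> 2, {r^3, r^9} -> 0, {r^4, r^8} -> -2, {r^5, r^7} -> 0, {s, sr^2, ...} -> 0, {sr, sr^3, ...} -> 0.
Now take the inner product of this character with each irreducible chi from the table, <chi_6*chi_7, chi> = (1/24) sum_C |C| (chi_6*chi_7)(C) conj(chi(C)):
  <chi_6*chi_7, chi_1> = (1/24)[1*(4)*conj(1) + 1*(-4)*conj(1) + 2*(0)*conj(1) + 2*(2)*conj(1) + 2*(0)*conj(1) + 2*(-2)*conj(1) + 2*(0)*conj(1) + 6*(0)*conj(1) + 6*(0)*conj(1)]
      = (1/24)[(4) + (-4) + (0) + (4) + (0) + (-4) + (0) + (0) + (0)] = 0/24 = 0
  <chi_6*chi_7, chi_2> = (1/24)[1*(4)*conj(1) + 1*(-4)*conj(1) + 2*(0)*conj(1) + 2*(2)*conj(1) + 2*(0)*conj(1) + 2*(-2)*conj(1) + 2*(0)*conj(1) + 6*(0)*conj(-1) + 6*(0)*conj(-1)]
      = (1/24)[(4) + (-4) + (0) + (4) + (0) + (-4) + (0) + (0) + (0)] = 0/24 = 0
  <chi_6*chi_7, chi_3> = (1/24)[1*(4)*conj(1) + 1*(-4)*conj(1) + 2*(0)*conj(-1) + 2*(2)*conj(1) + 2*(0)*conj(-1) + 2*(-2)*conj(1) + 2*(0)*conj(-1) + 6*(0)*conj(1) + 6*(0)*conj(-1)]
      = (1/24)[(4) + (-4) + (0) + (4) + (0) + (-4) + (0) + (0) + (0)] = 0/24 = 0
  <chi_6*chi_7, chi_4> = (1/24)[1*(4)*conj(1) + 1*(-4)*conj(1) + 2*(0)*conj(-1) + 2*(2)*conj(1) + 2*(0)*conj(-1) + 2*(-2)*conj(1) + 2*(0)*conj(-1) + 6*(0)*conj(-1) + 6*(0)*conj(1)]
      = (1/24)[(4) + (-4) + (0) + (4) + (0) + (-4) + (0) + (0) + (0)] = 0/24 = 0
  <chi_6*chi_7, chi_5> = (1/24)[1*(4)*conj(2) + 1*(-4)*conj(-2) + 2*(0)*conj(sqrt(3)) + 2*(2)*conj(1) + 2*(0)*conj(0) + 2*(-2)*conj(-1) + 2*(0)*conj(-sqrt(3)) + 6*(0)*conj(0) + 6*(0)*conj(0)]
      = (1/24)[(8) + (8) + (0) + (4) + (0) + (4) + (0) + (0) + (0)] = 24/24 = 1
  <chi_6*chi_7, chi_6> = (1/24)[1*(4)*conj(2) + 1*(-4)*conj(2) + 2*(0)*conj(1) + 2*(2)*conj(-1) + 2*(0)*conj(-2) + 2*(-2)*conj(-1) + 2*(0)*conj(1) + 6*(0)*conj(0) + 6*(0)*conj(0)]
      = (1/24)[(8) + (-8) + (0) + (-4) + (0) + (4) + (0) + (0) + (0)] = 0/24 = 0
  <chi_6*chi_7, chi_7> = (1/24)[1*(4)*conj(2) + 1*(-4)*conj(-2) + 2*(0)*conj(0) + 2*(2)*conj(-2) + 2*(0)*conj(0) + 2*(-2)*conj(2) + 2*(0)*conj(0) + 6*(0)*conj(0) + 6*(0)*conj(0)]
      = (1/24)[(8) + (8) + (0) + (-8) + (0) + (-8) + (0) + (0) + (0)] = 0/24 = 0
  <chi_6*chi_7, chi_8> = (1/24)[1*(4)*conj(2) + 1*(-4)*conj(2) + 2*(0)*conj(-1) + 2*(2)*conj(-1) + 2*(0)*conj(2) + 2*(-2)*conj(-1) + 2*(0)*conj(-1) + 6*(0)*conj(0) + 6*(0)*conj(0)]
      = (1/24)[(8) + (-8) + (0) + (-4) + (0) + (4) + (0) + (0) + (0)] = 0/24 = 0
  <chi_6*chi_7, chi_9> = (1/24)[1*(4)*conj(2) + 1*(-4)*conj(-2) + 2*(0)*conj(-sqrt(3)) + 2*(2)*conj(1) + 2*(0)*conj(0) + 2*(-2)*conj(-1) + 2*(0)*conj(sqrt(3)) + 6*(0)*conj(0) + 6*(0)*conj(0)]
      = (1/24)[(8) + (8) + (0) + (4) + (0) + (4) + (0) + (0) + (0)] = 24/24 = 1
Hence the multiplicities are chi_5: 1, chi_9: 1. Dimension check: dim(chi_6)*dim(chi_7) = 2*2 = 4 and sum (mult * dim) = 1*2 + 1*2 = 4.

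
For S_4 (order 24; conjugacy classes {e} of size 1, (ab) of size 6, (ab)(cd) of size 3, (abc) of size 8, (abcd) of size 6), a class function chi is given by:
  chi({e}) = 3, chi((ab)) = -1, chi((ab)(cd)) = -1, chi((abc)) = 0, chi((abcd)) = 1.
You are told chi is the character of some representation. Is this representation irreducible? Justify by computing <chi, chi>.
Irreducible: <chi, chi> = 1.

Argument: <chi, chi> = (1/|G|) sum_C |C| * |chi(C)|^2 = (1/24)[1*|3|^2 + 6*|-1|^2 + 3*|-1|^2 + 8*|0|^2 + 6*|1|^2]
  = (1/24)[(9) + (6) + (3) + (0) + (6)] = 24/24 = 1.
A character is irreducible iff <chi, chi> = 1, so this representation is irreducible.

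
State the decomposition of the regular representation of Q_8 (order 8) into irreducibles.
Each irreducible V_i of dimension d_i appears with multiplicity d_i, i.e. rho_reg = (direct sum over all irreducibles V_i) d_i V_i. The irreducible dimensions for Q_8 are 1, 1, 1, 1, 2: 4 irreducibles of dimension 1, each with multiplicity 1; 1 irreducible of dimension 2, with multiplicity 2. Total dimension 4*1*1 + 1*2*2 = 8 = |G|.

Solution. General theorem: in the regular representation of a finite group G, each irreducible appears with multiplicity equal to its dimension. Check: dim(rho_reg) = sum d_i^2 = 1 + 1 + 1 + 1 + 4 = 8 = |G|.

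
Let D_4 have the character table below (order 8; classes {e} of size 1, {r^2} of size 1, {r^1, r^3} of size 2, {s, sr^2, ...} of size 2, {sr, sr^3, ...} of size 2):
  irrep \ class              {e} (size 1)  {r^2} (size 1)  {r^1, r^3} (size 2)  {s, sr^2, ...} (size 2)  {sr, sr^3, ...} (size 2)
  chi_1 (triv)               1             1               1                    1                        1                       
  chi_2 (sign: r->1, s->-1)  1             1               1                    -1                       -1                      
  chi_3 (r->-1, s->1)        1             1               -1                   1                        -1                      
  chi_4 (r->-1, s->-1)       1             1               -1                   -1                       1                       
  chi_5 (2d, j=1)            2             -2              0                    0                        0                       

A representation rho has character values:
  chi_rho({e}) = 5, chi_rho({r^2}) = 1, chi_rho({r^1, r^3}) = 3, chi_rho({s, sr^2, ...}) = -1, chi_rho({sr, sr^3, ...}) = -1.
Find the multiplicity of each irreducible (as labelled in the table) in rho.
Multiplicities: chi_1: 1, chi_2: 2, chi_3: 0, chi_4: 0, chi_5: 1.

Argument: Use <chi_rho, chi> = (1/|G|) sum_C |C| * chi_rho(C) * conj(chi(C)) with |G| = 8 for each irreducible chi in the table:
  <chi_rho, chi_1> = (1/8)[1*(5)*conj(1) + 1*(1)*conj(1) + 2*(3)*conj(1) + 2*(-1)*conj(1) + 2*(-1)*conj(1)]
      = (1/8)[(5) + (1) + (6) + (-2) + (-2)] = 8/8 = 1
  <chi_rho, chi_2> = (1/8)[1*(5)*conj(1) + 1*(1)*conj(1) + 2*(3)*conj(1) + 2*(-1)*conj(-1) + 2*(-1)*conj(-1)]
      = (1/8)[(5) + (1) + (6) + (2) + (2)] = 16/8 = 2
  <chi_rho, chi_3> = (1/8)[1*(5)*conj(1) + 1*(1)*conj(1) + 2*(3)*conj(-1) + 2*(-1)*conj(1) + 2*(-1)*conj(-1)]
      = (1/8)[(5) + (1) + (-6) + (-2) + (2)] = 0/8 = 0
  <chi_rho, chi_4> = (1/8)[1*(5)*conj(1) + 1*(1)*conj(1) + 2*(3)*conj(-1) + 2*(-1)*conj(-1) + 2*(-1)*conj(1)]
      = (1/8)[(5) + (1) + (-6) + (2) + (-2)] = 0/8 = 0
  <chi_rho, chi_5> = (1/8)[1*(5)*conj(2) + 1*(1)*conj(-2) + 2*(3)*conj(0) + 2*(-1)*conj(0) + 2*(-1)*conj(0)]
      = (1/8)[(10) + (-2) + (0) + (0) + (0)] = 8/8 = 1
Dimension check: dim(rho) = sum (mult * dim) = 1*1 + 2*1 + 0*1 + 0*1 + 1*2 = 5 = chi_rho(e) = 5.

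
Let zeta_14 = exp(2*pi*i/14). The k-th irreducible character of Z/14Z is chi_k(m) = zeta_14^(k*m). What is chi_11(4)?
chi_11(4) = zeta_14^44 = exp(2*I*pi/7)

Why: chi_11(4) = zeta_14^(11*4) = zeta_14^44. Since zeta_14^14 = 1, this equals zeta_14^2 = exp(2*pi*i*2/14) = exp(2*I*pi/7).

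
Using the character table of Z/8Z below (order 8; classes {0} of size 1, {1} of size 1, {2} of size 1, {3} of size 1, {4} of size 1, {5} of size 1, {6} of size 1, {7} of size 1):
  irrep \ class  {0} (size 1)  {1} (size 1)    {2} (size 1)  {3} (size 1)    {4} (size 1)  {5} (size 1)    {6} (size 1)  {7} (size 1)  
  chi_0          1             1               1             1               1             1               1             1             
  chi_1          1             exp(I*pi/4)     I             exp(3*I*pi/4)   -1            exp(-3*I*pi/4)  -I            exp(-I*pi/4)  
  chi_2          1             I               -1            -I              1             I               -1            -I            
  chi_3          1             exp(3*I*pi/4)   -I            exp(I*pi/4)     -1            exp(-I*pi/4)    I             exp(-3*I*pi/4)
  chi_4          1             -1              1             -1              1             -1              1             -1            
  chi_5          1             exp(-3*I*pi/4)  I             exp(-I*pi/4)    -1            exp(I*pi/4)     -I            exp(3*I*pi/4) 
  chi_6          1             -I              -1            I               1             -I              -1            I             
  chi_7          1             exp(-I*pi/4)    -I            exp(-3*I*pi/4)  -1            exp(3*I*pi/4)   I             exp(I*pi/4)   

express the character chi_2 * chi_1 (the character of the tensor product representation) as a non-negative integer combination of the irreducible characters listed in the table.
chi_2 tensor chi_1 = chi_3 (all other irreducibles have multiplicity 0).

Argument: The character of a tensor product is the pointwise product (chi_2 * chi_1)(C) = chi_2(C) * chi_1(C):
  {0}: (1)*(1), {1}: (I)*(exp(I*pi/4)), {2}: (-1)*(I), {3}: (-I)*(exp(3*I*pi/4)), {4}: (1)*(-1), {5}: (I)*(exp(-3*I*pi/4)), {6}: (-1)*(-I), {7}: (-I)*(exp(-I*pi/4))
so (chi_2 * chi_1) takes values
  {0} -> 1, {1} -> exp(3*I*pi/4), {2} -> -I, {3} -> -exp(-3*I*pi/4), {4} -> -1, {5} -> exp(-I*pi/4), {6} -> I, {7} -> -exp(I*pi/4).
Now take the inner product of this character with each irreducible chi from the table, <chi_2*chi_1, chi> = (1/8) sum_C |C| (chi_2*chi_1)(C) conj(chi(C)):
  <chi_2*chi_1, chi_0> = (1/8)[1*(1)*conj(1) + 1*(exp(3*I*pi/4))*conj(1) + 1*(-I)*conj(1) + 1*(-exp(-3*I*pi/4))*conj(1) + 1*(-1)*conj(1) + 1*(exp(-I*pi/4))*conj(1) + 1*(I)*conj(1) + 1*(-exp(I*pi/4))*conj(1)]
      = (1/8)[(1) + (exp(3*I*pi/4)) + (-I) + (-exp(-3*I*pi/4)) + (-1) + (exp(-I*pi/4)) + (I) + (-exp(I*pi/4))] = 0/8 = 0
  <chi_2*chi_1, chi_1> = (1/8)[1*(1)*conj(1) + 1*(exp(3*I*pi/4))*conj(exp(I*pi/4)) + 1*(-I)*conj(I) + 1*(-exp(-3*I*pi/4))*conj(exp(3*I*pi/4)) + 1*(-1)*conj(-1) + 1*(exp(-I*pi/4))*conj(exp(-3*I*pi/4)) + 1*(I)*conj(-I) + 1*(-exp(I*pi/4))*conj(exp(-I*pi/4))]
      = (1/8)[(1) + (I) + (-1) + (-I) + (1) + (I) + (-1) + (-I)] = 0/8 = 0
  <chi_2*chi_1, chi_2> = (1/8)[1*(1)*conj(1) + 1*(exp(3*I*pi/4))*conj(I) + 1*(-I)*conj(-1) + 1*(-exp(-3*I*pi/4))*conj(-I) + 1*(-1)*conj(1) + 1*(exp(-I*pi/4))*conj(I) + 1*(I)*conj(-1) + 1*(-exp(I*pi/4))*conj(-I)]
      = (1/8)[(1) + (-exp(-3*I*pi/4)) + (I) + (-exp(-I*pi/4)) + (-1) + (-exp(I*pi/4)) + (-I) + (-exp(3*I*pi/4))] = 0/8 = 0
  <chi_2*chi_1, chi_3> = (1/8)[1*(1)*conj(1) + 1*(exp(3*I*pi/4))*conj(exp(3*I*pi/4)) + 1*(-I)*conj(-I) + 1*(-exp(-3*I*pi/4))*conj(exp(I*pi/4)) + 1*(-1)*conj(-1) + 1*(exp(-I*pi/4))*conj(exp(-I*pi/4)) + 1*(I)*conj(I) + 1*(-exp(I*pi/4))*conj(exp(-3*I*pi/4))]
      = (1/8)[(1) + (1) + (1) + (1) + (1) + (1) + (1) + (1)] = 8/8 = 1
  <chi_2*chi_1, chi_4> = (1/8)[1*(1)*conj(1) + 1*(exp(3*I*pi/4))*conj(-1) + 1*(-I)*conj(1) + 1*(-exp(-3*I*pi/4))*conj(-1) + 1*(-1)*conj(1) + 1*(exp(-I*pi/4))*conj(-1) + 1*(I)*conj(1) + 1*(-exp(I*pi/4))*conj(-1)]
      = (1/8)[(1) + (-exp(3*I*pi/4)) + (-I) + (exp(-3*I*pi/4)) + (-1) + (-exp(-I*pi/4)) + (I) + (exp(I*pi/4))] = 0/8 = 0
  <chi_2*chi_1, chi_5> = (1/8)[1*(1)*conj(1) + 1*(exp(3*I*pi/4))*conj(exp(-3*I*pi/4)) + 1*(-I)*conj(I) + 1*(-exp(-3*I*pi/4))*conj(exp(-I*pi/4)) + 1*(-1)*conj(-1) + 1*(exp(-I*pi/4))*conj(exp(I*pi/4)) + 1*(I)*conj(-I) + 1*(-exp(I*pi/4))*conj(exp(3*I*pi/4))]
      = (1/8)[(1) + (-I) + (-1) + (I) + (1) + (-I) + (-1) + (I)] = 0/8 = 0
  <chi_2*chi_1, chi_6> = (1/8)[1*(1)*conj(1) + 1*(exp(3*I*pi/4))*conj(-I) + 1*(-I)*conj(-1) + 1*(-exp(-3*I*pi/4))*conj(I) + 1*(-1)*conj(1) + 1*(exp(-I*pi/4))*conj(-I) + 1*(I)*conj(-1) + 1*(-exp(I*pi/4))*conj(I)]
      = (1/8)[(1) + (exp(-3*I*pi/4)) + (I) + (exp(-I*pi/4)) + (-1) + (exp(I*pi/4)) + (-I) + (exp(3*I*pi/4))] = 0/8 = 0
  <chi_2*chi_1, chi_7> = (1/8)[1*(1)*conj(1) + 1*(exp(3*I*pi/4))*conj(exp(-I*pi/4)) + 1*(-I)*conj(-I) + 1*(-exp(-3*I*pi/4))*conj(exp(-3*I*pi/4)) + 1*(-1)*conj(-1) + 1*(exp(-I*pi/4))*conj(exp(3*I*pi/4)) + 1*(I)*conj(I) + 1*(-exp(I*pi/4))*conj(exp(I*pi/4))]
      = (1/8)[(1) + (-1) + (1) + (-1) + (1) + (-1) + (1) + (-1)] = 0/8 = 0
(Exp terms are combined using exp(i*s)*conj(exp(i*t)) = exp(i*(s-t)), and sums of them are collapsed using the identity that for every m > 1 the m distinct m-th roots of unity sum to 0, e.g. 1 + exp(2*I*pi/3) + exp(-2*I*pi/3) = 0.)
Hence the multiplicities are chi_3: 1. Dimension check: dim(chi_2)*dim(chi_1) = 1*1 = 1 and sum (mult * dim) = 1*1 = 1.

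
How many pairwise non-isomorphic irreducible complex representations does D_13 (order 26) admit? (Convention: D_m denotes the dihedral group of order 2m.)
8

Details: The number of irreducible complex representations of a finite group equals its number of conjugacy classes. D_13 has 8 conjugacy classes ((n+3)/2 for n odd), so D_13 (order 26) has exactly 8 irreducible complex representations.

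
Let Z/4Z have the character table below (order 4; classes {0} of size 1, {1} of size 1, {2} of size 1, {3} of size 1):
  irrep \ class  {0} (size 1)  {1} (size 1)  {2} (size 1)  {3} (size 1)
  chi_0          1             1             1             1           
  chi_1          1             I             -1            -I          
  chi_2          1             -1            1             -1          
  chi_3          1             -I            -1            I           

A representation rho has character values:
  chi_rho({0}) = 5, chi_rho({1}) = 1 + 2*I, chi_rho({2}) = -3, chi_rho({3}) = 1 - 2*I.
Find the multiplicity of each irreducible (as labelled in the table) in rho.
Multiplicities: chi_0: 1, chi_1: 3, chi_2: 0, chi_3: 1.

Details: Use <chi_rho, chi> = (1/|G|) sum_C |C| * chi_rho(C) * conj(chi(C)) with |G| = 4 for each irreducible chi in the table:
  <chi_rho, chi_0> = (1/4)[1*(5)*conj(1) + 1*(1 + 2*I)*conj(1) + 1*(-3)*conj(1) + 1*(1 - 2*I)*conj(1)]
      = (1/4)[(5) + (1 + 2*I) + (-3) + (1 - 2*I)] = 4/4 = 1
  <chi_rho, chi_1> = (1/4)[1*(5)*conj(1) + 1*(1 + 2*I)*conj(I) + 1*(-3)*conj(-1) + 1*(1 - 2*I)*conj(-I)]
      = (1/4)[(5) + (2 - I) + (3) + (2 + I)] = 12/4 = 3
  <chi_rho, chi_2> = (1/4)[1*(5)*conj(1) + 1*(1 + 2*I)*conj(-1) + 1*(-3)*conj(1) + 1*(1 - 2*I)*conj(-1)]
      = (1/4)[(5) + (-1 - 2*I) + (-3) + (-1 + 2*I)] = 0/4 = 0
  <chi_rho, chi_3> = (1/4)[1*(5)*conj(1) + 1*(1 + 2*I)*conj(-I) + 1*(-3)*conj(-1) + 1*(1 - 2*I)*conj(I)]
      = (1/4)[(5) + (-2 + I) + (3) + (-2 - I)] = 4/4 = 1
(Exp terms are combined using exp(i*s)*conj(exp(i*t)) = exp(i*(s-t)), and sums of them are collapsed using the identity that for every m > 1 the m distinct m-th roots of unity sum to 0, e.g. 1 + exp(2*I*pi/3) + exp(-2*I*pi/3) = 0.)
Dimension check: dim(rho) = sum (mult * dim) = 1*1 + 3*1 + 0*1 + 1*1 = 5 = chi_rho(e) = 5.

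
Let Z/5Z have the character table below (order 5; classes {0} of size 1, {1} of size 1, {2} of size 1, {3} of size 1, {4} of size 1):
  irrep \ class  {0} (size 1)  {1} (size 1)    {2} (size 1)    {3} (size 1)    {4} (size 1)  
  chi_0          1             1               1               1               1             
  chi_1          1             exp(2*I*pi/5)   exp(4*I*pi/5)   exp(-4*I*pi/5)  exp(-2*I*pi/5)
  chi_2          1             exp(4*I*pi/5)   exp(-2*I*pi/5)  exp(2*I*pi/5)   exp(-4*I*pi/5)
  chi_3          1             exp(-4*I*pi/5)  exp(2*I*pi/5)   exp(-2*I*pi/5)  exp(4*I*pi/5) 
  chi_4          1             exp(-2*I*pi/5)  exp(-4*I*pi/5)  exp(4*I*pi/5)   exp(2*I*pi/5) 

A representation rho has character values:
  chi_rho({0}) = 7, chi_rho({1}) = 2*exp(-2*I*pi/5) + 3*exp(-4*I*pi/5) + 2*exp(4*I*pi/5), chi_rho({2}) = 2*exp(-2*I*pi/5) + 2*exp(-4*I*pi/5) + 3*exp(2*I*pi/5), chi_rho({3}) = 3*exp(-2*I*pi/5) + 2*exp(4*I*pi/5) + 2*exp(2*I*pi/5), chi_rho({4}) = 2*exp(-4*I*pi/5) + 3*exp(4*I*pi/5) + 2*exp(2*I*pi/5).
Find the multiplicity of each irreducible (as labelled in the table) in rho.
Multiplicities: chi_0: 0, chi_1: 0, chi_2: 2, chi_3: 3, chi_4: 2.

Reasoning: Use <chi_rho, chi> = (1/|G|) sum_C |C| * chi_rho(C) * conj(chi(C)) with |G| = 5 for each irreducible chi in the table:
  <chi_rho, chi_0> = (1/5)[1*(7)*conj(1) + 1*(2*exp(-2*I*pi/5) + 3*exp(-4*I*pi/5) + 2*exp(4*I*pi/5))*conj(1) + 1*(2*exp(-2*I*pi/5) + 2*exp(-4*I*pi/5) + 3*exp(2*I*pi/5))*conj(1) + 1*(3*exp(-2*I*pi/5) + 2*exp(4*I*pi/5) + 2*exp(2*I*pi/5))*conj(1) + 1*(2*exp(-4*I*pi/5) + 3*exp(4*I*pi/5) + 2*exp(2*I*pi/5))*conj(1)]
      = (1/5)[(7) + (2*exp(-2*I*pi/5) + 3*exp(-4*I*pi/5) + 2*exp(4*I*pi/5)) + (2*exp(-2*I*pi/5) + 2*exp(-4*I*pi/5) + 3*exp(2*I*pi/5)) + (3*exp(-2*I*pi/5) + 2*exp(4*I*pi/5) + 2*exp(2*I*pi/5)) + (2*exp(-4*I*pi/5) + 3*exp(4*I*pi/5) + 2*exp(2*I*pi/5))] = 0/5 = 0
  <chi_rho, chi_1> = (1/5)[1*(7)*conj(1) + 1*(2*exp(-2*I*pi/5) + 3*exp(-4*I*pi/5) + 2*exp(4*I*pi/5))*conj(exp(2*I*pi/5)) + 1*(2*exp(-2*I*pi/5) + 2*exp(-4*I*pi/5) + 3*exp(2*I*pi/5))*conj(exp(4*I*pi/5)) + 1*(3*exp(-2*I*pi/5) + 2*exp(4*I*pi/5) + 2*exp(2*I*pi/5))*conj(exp(-4*I*pi/5)) + 1*(2*exp(-4*I*pi/5) + 3*exp(4*I*pi/5) + 2*exp(2*I*pi/5))*conj(exp(-2*I*pi/5))]
      = (1/5)[(7) + (2*exp(-4*I*pi/5) + 3*exp(4*I*pi/5) + 2*exp(2*I*pi/5)) + (3*exp(-2*I*pi/5) + 2*exp(4*I*pi/5) + 2*exp(2*I*pi/5)) + (2*exp(-2*I*pi/5) + 2*exp(-4*I*pi/5) + 3*exp(2*I*pi/5)) + (2*exp(-2*I*pi/5) + 3*exp(-4*I*pi/5) + 2*exp(4*I*pi/5))] = 0/5 = 0
  <chi_rho, chi_2> = (1/5)[1*(7)*conj(1) + 1*(2*exp(-2*I*pi/5) + 3*exp(-4*I*pi/5) + 2*exp(4*I*pi/5))*conj(exp(4*I*pi/5)) + 1*(2*exp(-2*I*pi/5) + 2*exp(-4*I*pi/5) + 3*exp(2*I*pi/5))*conj(exp(-2*I*pi/5)) + 1*(3*exp(-2*I*pi/5) + 2*exp(4*I*pi/5) + 2*exp(2*I*pi/5))*conj(exp(2*I*pi/5)) + 1*(2*exp(-4*I*pi/5) + 3*exp(4*I*pi/5) + 2*exp(2*I*pi/5))*conj(exp(-4*I*pi/5))]
      = (1/5)[(7) + (2 + 2*exp(4*I*pi/5) + 3*exp(2*I*pi/5)) + (2 + 2*exp(-2*I*pi/5) + 3*exp(4*I*pi/5)) + (2 + 3*exp(-4*I*pi/5) + 2*exp(2*I*pi/5)) + (2 + 3*exp(-2*I*pi/5) + 2*exp(-4*I*pi/5))] = 10/5 = 2
  <chi_rho, chi_3> = (1/5)[1*(7)*conj(1) + 1*(2*exp(-2*I*pi/5) + 3*exp(-4*I*pi/5) + 2*exp(4*I*pi/5))*conj(exp(-4*I*pi/5)) + 1*(2*exp(-2*I*pi/5) + 2*exp(-4*I*pi/5) + 3*exp(2*I*pi/5))*conj(exp(2*I*pi/5)) + 1*(3*exp(-2*I*pi/5) + 2*exp(4*I*pi/5) + 2*exp(2*I*pi/5))*conj(exp(-2*I*pi/5)) + 1*(2*exp(-4*I*pi/5) + 3*exp(4*I*pi/5) + 2*exp(2*I*pi/5))*conj(exp(4*I*pi/5))]
      = (1/5)[(7) + (3 + 2*exp(-2*I*pi/5) + 2*exp(2*I*pi/5)) + (3 + 2*exp(-4*I*pi/5) + 2*exp(4*I*pi/5)) + (3 + 2*exp(-4*I*pi/5) + 2*exp(4*I*pi/5)) + (3 + 2*exp(-2*I*pi/5) + 2*exp(2*I*pi/5))] = 15/5 = 3
  <chi_rho, chi_4> = (1/5)[1*(7)*conj(1) + 1*(2*exp(-2*I*pi/5) + 3*exp(-4*I*pi/5) + 2*exp(4*I*pi/5))*conj(exp(-2*I*pi/5)) + 1*(2*exp(-2*I*pi/5) + 2*exp(-4*I*pi/5) + 3*exp(2*I*pi/5))*conj(exp(-4*I*pi/5)) + 1*(3*exp(-2*I*pi/5) + 2*exp(4*I*pi/5) + 2*exp(2*I*pi/5))*conj(exp(4*I*pi/5)) + 1*(2*exp(-4*I*pi/5) + 3*exp(4*I*pi/5) + 2*exp(2*I*pi/5))*conj(exp(2*I*pi/5))]
      = (1/5)[(7) + (2 + 3*exp(-2*I*pi/5) + 2*exp(-4*I*pi/5)) + (2 + 3*exp(-4*I*pi/5) + 2*exp(2*I*pi/5)) + (2 + 2*exp(-2*I*pi/5) + 3*exp(4*I*pi/5)) + (2 + 2*exp(4*I*pi/5) + 3*exp(2*I*pi/5))] = 10/5 = 2
(Exp terms are combined using exp(i*s)*conj(exp(i*t)) = exp(i*(s-t)), and sums of them are collapsed using the identity that for every m > 1 the m distinct m-th roots of unity sum to 0, e.g. 1 + exp(2*I*pi/3) + exp(-2*I*pi/3) = 0.)
Dimension check: dim(rho) = sum (mult * dim) = 0*1 + 0*1 + 2*1 + 3*1 + 2*1 = 7 = chi_rho(e) = 7.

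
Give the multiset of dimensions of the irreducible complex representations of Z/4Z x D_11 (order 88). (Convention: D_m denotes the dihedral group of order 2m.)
Dimensions: 1, 1, 1, 1, 1, 1, 1, 1, 2, 2, 2, 2, 2, 2, 2, 2, 2, 2, 2, 2, 2, 2, 2, 2, 2, 2, 2, 2

Explanation: There are 28 irreducibles (= number of conjugacy classes). Their dimensions d_i satisfy sum d_i^2 = |G| = 88: 1 + 1 + 1 + 1 + 1 + 1 + 1 + 1 + 4 + 4 + 4 + 4 + 4 + 4 + 4 + 4 + 4 + 4 + 4 + 4 + 4 + 4 + 4 + 4 + 4 + 4 + 4 + 4 = 88. (For the product with Z/4Z: each of the 4 1-dim characters of Z/4Z tensors with each irrep of D_11, giving 4 copies of each D_11-dimension.)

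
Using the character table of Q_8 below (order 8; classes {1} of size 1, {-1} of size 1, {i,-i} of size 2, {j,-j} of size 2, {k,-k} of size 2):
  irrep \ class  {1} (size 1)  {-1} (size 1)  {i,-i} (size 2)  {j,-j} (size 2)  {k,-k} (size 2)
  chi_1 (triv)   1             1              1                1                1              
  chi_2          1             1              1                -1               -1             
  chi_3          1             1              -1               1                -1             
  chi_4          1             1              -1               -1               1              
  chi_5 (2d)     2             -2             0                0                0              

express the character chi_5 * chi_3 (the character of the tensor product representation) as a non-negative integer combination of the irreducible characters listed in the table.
chi_5 tensor chi_3 = chi_5 (all other irreducibles have multiplicity 0).

Details: The character of a tensor product is the pointwise product (chi_5 * chi_3)(C) = chi_5(C) * chi_3(C):
  {1}: (2)*(1), {-1}: (-2)*(1), {i,-i}: (0)*(-1), {j,-j}: (0)*(1), {k,-k}: (0)*(-1)
so (chi_5 * chi_3) takes values
  {1} -> 2, {-1} -> -2, {i,-i} -> 0, {j,-j} -> 0, {k,-k} -> 0.
Now take the inner product of this character with each irreducible chi from the table, <chi_5*chi_3, chi> = (1/8) sum_C |C| (chi_5*chi_3)(C) conj(chi(C)):
  <chi_5*chi_3, chi_1> = (1/8)[1*(2)*conj(1) + 1*(-2)*conj(1) + 2*(0)*conj(1) + 2*(0)*conj(1) + 2*(0)*conj(1)]
      = (1/8)[(2) + (-2) + (0) + (0) + (0)] = 0/8 = 0
  <chi_5*chi_3, chi_2> = (1/8)[1*(2)*conj(1) + 1*(-2)*conj(1) + 2*(0)*conj(1) + 2*(0)*conj(-1) + 2*(0)*conj(-1)]
      = (1/8)[(2) + (-2) + (0) + (0) + (0)] = 0/8 = 0
  <chi_5*chi_3, chi_3> = (1/8)[1*(2)*conj(1) + 1*(-2)*conj(1) + 2*(0)*conj(-1) + 2*(0)*conj(1) + 2*(0)*conj(-1)]
      = (1/8)[(2) + (-2) + (0) + (0) + (0)] = 0/8 = 0
  <chi_5*chi_3, chi_4> = (1/8)[1*(2)*conj(1) + 1*(-2)*conj(1) + 2*(0)*conj(-1) + 2*(0)*conj(-1) + 2*(0)*conj(1)]
      = (1/8)[(2) + (-2) + (0) + (0) + (0)] = 0/8 = 0
  <chi_5*chi_3, chi_5> = (1/8)[1*(2)*conj(2) + 1*(-2)*conj(-2) + 2*(0)*conj(0) + 2*(0)*conj(0) + 2*(0)*conj(0)]
      = (1/8)[(4) + (4) + (0) + (0) + (0)] = 8/8 = 1
Hence the multiplicities are chi_5: 1. Dimension check: dim(chi_5)*dim(chi_3) = 2*1 = 2 and sum (mult * dim) = 1*2 = 2.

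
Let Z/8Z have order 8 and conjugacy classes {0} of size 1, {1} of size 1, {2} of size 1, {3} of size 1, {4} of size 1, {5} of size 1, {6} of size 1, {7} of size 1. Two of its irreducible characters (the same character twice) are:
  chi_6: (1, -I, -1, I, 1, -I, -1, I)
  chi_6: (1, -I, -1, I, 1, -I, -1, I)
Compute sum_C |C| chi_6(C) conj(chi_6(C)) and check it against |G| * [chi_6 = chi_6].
Sum = 8 = |G| = 8; so <chi_6, chi_6> = 1 (norm-1 confirms irreducibility).

Solution. Compute term by term over conjugacy classes (|C| * chi_6(C) * conj(chi_6(C))):
  1*(1)*conj(1) + 1*(-I)*conj(-I) + 1*(-1)*conj(-1) + 1*(I)*conj(I) + 1*(1)*conj(1) + 1*(-I)*conj(-I) + 1*(-1)*conj(-1) + 1*(I)*conj(I)
  = (1) + (1) + (1) + (1) + (1) + (1) + (1) + (1)
  = 8.
(Exp terms are combined using exp(i*s)*conj(exp(i*t)) = exp(i*(s-t)), and sums of them are collapsed using the identity that for every m > 1 the m distinct m-th roots of unity sum to 0, e.g. 1 + exp(2*I*pi/3) + exp(-2*I*pi/3) = 0.)
Dividing by |G| = 8 gives 8/8 = 1, matching the row-orthogonality relation <chi_6, chi_6> = [chi_6 = chi_6].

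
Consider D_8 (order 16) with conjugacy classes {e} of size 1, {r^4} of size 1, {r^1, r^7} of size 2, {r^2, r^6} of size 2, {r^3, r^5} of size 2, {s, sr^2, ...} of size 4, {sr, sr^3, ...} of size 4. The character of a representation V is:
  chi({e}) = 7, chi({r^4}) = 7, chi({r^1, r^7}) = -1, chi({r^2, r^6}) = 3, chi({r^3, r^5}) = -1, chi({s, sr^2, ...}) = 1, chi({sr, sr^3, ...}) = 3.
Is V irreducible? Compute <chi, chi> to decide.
Not irreducible (reducible): <chi, chi> = 10 > 1.

Justification: <chi, chi> = (1/|G|) sum_C |C| * |chi(C)|^2 = (1/16)[1*|7|^2 + 1*|7|^2 + 2*|-1|^2 + 2*|3|^2 + 2*|-1|^2 + 4*|1|^2 + 4*|3|^2]
  = (1/16)[(49) + (49) + (2) + (18) + (2) + (4) + (36)] = 160/16 = 10.
A character is irreducible iff <chi, chi> = 1, so this representation is reducible.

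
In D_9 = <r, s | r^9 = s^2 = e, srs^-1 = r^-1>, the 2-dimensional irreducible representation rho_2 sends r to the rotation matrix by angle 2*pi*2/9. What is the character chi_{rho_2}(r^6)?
chi_{rho_2}(r^6) = 2*cos(2*pi*2*6/9) = -1

Explanation: rho_2(r^6) is rotation by angle 2*pi*2*6/9, whose trace is 2*cos(2*pi*2*6/9) = -1.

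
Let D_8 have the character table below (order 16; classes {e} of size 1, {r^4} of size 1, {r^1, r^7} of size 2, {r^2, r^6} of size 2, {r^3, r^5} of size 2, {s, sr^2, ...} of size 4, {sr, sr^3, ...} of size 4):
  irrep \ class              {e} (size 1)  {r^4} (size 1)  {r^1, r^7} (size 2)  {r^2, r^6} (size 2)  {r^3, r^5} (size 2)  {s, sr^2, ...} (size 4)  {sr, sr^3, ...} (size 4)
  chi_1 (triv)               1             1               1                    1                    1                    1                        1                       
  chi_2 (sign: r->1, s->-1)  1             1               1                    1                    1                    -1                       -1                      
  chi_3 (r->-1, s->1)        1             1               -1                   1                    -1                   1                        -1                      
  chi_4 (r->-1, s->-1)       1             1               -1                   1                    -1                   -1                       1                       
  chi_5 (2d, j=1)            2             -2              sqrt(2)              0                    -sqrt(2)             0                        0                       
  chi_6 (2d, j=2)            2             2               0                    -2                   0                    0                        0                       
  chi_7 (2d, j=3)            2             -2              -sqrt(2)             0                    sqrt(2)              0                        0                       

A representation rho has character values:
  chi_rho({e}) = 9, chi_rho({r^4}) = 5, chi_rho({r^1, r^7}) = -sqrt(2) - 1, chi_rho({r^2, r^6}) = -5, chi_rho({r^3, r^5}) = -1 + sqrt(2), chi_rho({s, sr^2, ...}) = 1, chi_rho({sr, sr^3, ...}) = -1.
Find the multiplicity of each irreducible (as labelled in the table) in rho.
Multiplicities: chi_1: 0, chi_2: 0, chi_3: 1, chi_4: 0, chi_5: 0, chi_6: 3, chi_7: 1.

Why: Use <chi_rho, chi> = (1/|G|) sum_C |C| * chi_rho(C) * conj(chi(C)) with |G| = 16 for each irreducible chi in the table:
  <chi_rho, chi_1> = (1/16)[1*(9)*conj(1) + 1*(5)*conj(1) + 2*(-sqrt(2) - 1)*conj(1) + 2*(-5)*conj(1) + 2*(-1 + sqrt(2))*conj(1) + 4*(1)*conj(1) + 4*(-1)*conj(1)]
      = (1/16)[(9) + (5) + (-2*sqrt(2) - 2) + (-10) + (-2 + 2*sqrt(2)) + (4) + (-4)] = 0/16 = 0
  <chi_rho, chi_2> = (1/16)[1*(9)*conj(1) + 1*(5)*conj(1) + 2*(-sqrt(2) - 1)*conj(1) + 2*(-5)*conj(1) + 2*(-1 + sqrt(2))*conj(1) + 4*(1)*conj(-1) + 4*(-1)*conj(-1)]
      = (1/16)[(9) + (5) + (-2*sqrt(2) - 2) + (-10) + (-2 + 2*sqrt(2)) + (-4) + (4)] = 0/16 = 0
  <chi_rho, chi_3> = (1/16)[1*(9)*conj(1) + 1*(5)*conj(1) + 2*(-sqrt(2) - 1)*conj(-1) + 2*(-5)*conj(1) + 2*(-1 + sqrt(2))*conj(-1) + 4*(1)*conj(1) + 4*(-1)*conj(-1)]
      = (1/16)[(9) + (5) + (2 + 2*sqrt(2)) + (-10) + (2 - 2*sqrt(2)) + (4) + (4)] = 16/16 = 1
  <chi_rho, chi_4> = (1/16)[1*(9)*conj(1) + 1*(5)*conj(1) + 2*(-sqrt(2) - 1)*conj(-1) + 2*(-5)*conj(1) + 2*(-1 + sqrt(2))*conj(-1) + 4*(1)*conj(-1) + 4*(-1)*conj(1)]
      = (1/16)[(9) + (5) + (2 + 2*sqrt(2)) + (-10) + (2 - 2*sqrt(2)) + (-4) + (-4)] = 0/16 = 0
  <chi_rho, chi_5> = (1/16)[1*(9)*conj(2) + 1*(5)*conj(-2) + 2*(-sqrt(2) - 1)*conj(sqrt(2)) + 2*(-5)*conj(0) + 2*(-1 + sqrt(2))*conj(-sqrt(2)) + 4*(1)*conj(0) + 4*(-1)*conj(0)]
      = (1/16)[(18) + (-10) + (-4 - 2*sqrt(2)) + (0) + (-4 + 2*sqrt(2)) + (0) + (0)] = 0/16 = 0
  <chi_rho, chi_6> = (1/16)[1*(9)*conj(2) + 1*(5)*conj(2) + 2*(-sqrt(2) - 1)*conj(0) + 2*(-5)*conj(-2) + 2*(-1 + sqrt(2))*conj(0) + 4*(1)*conj(0) + 4*(-1)*conj(0)]
      = (1/16)[(18) + (10) + (0) + (20) + (0) + (0) + (0)] = 48/16 = 3
  <chi_rho, chi_7> = (1/16)[1*(9)*conj(2) + 1*(5)*conj(-2) + 2*(-sqrt(2) - 1)*conj(-sqrt(2)) + 2*(-5)*conj(0) + 2*(-1 + sqrt(2))*conj(sqrt(2)) + 4*(1)*conj(0) + 4*(-1)*conj(0)]
      = (1/16)[(18) + (-10) + (2*sqrt(2) + 4) + (0) + (4 - 2*sqrt(2)) + (0) + (0)] = 16/16 = 1
Dimension check: dim(rho) = sum (mult * dim) = 0*1 + 0*1 + 1*1 + 0*1 + 0*2 + 3*2 + 1*2 = 9 = chi_rho(e) = 9.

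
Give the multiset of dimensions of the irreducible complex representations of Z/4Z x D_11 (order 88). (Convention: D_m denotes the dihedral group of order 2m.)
Dimensions: 1, 1, 1, 1, 1, 1, 1, 1, 2, 2, 2, 2, 2, 2, 2, 2, 2, 2, 2, 2, 2, 2, 2, 2, 2, 2, 2, 2

Argument: There are 28 irreducibles (= number of conjugacy classes). Their dimensions d_i satisfy sum d_i^2 = |G| = 88: 1 + 1 + 1 + 1 + 1 + 1 + 1 + 1 + 4 + 4 + 4 + 4 + 4 + 4 + 4 + 4 + 4 + 4 + 4 + 4 + 4 + 4 + 4 + 4 + 4 + 4 + 4 + 4 = 88. (For the product with Z/4Z: each of the 4 1-dim characters of Z/4Z tensors with each irrep of D_11, giving 4 copies of each D_11-dimension.)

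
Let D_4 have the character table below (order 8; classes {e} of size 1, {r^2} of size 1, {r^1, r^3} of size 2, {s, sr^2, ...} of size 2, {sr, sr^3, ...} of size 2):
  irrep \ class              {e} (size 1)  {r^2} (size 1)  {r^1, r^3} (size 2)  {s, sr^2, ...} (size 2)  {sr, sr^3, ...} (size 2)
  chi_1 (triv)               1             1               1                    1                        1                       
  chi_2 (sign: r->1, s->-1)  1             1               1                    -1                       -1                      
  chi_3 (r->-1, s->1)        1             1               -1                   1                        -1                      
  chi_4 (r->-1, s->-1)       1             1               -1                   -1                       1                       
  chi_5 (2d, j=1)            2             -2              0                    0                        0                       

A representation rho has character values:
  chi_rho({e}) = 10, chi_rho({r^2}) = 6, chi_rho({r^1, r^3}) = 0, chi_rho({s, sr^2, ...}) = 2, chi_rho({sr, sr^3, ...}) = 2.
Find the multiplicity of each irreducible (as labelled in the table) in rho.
Multiplicities: chi_1: 3, chi_2: 1, chi_3: 2, chi_4: 2, chi_5: 1.

Solution. Use <chi_rho, chi> = (1/|G|) sum_C |C| * chi_rho(C) * conj(chi(C)) with |G| = 8 for each irreducible chi in the table:
  <chi_rho, chi_1> = (1/8)[1*(10)*conj(1) + 1*(6)*conj(1) + 2*(0)*conj(1) + 2*(2)*conj(1) + 2*(2)*conj(1)]
      = (1/8)[(10) + (6) + (0) + (4) + (4)] = 24/8 = 3
  <chi_rho, chi_2> = (1/8)[1*(10)*conj(1) + 1*(6)*conj(1) + 2*(0)*conj(1) + 2*(2)*conj(-1) + 2*(2)*conj(-1)]
      = (1/8)[(10) + (6) + (0) + (-4) + (-4)] = 8/8 = 1
  <chi_rho, chi_3> = (1/8)[1*(10)*conj(1) + 1*(6)*conj(1) + 2*(0)*conj(-1) + 2*(2)*conj(1) + 2*(2)*conj(-1)]
      = (1/8)[(10) + (6) + (0) + (4) + (-4)] = 16/8 = 2
  <chi_rho, chi_4> = (1/8)[1*(10)*conj(1) + 1*(6)*conj(1) + 2*(0)*conj(-1) + 2*(2)*conj(-1) + 2*(2)*conj(1)]
      = (1/8)[(10) + (6) + (0) + (-4) + (4)] = 16/8 = 2
  <chi_rho, chi_5> = (1/8)[1*(10)*conj(2) + 1*(6)*conj(-2) + 2*(0)*conj(0) + 2*(2)*conj(0) + 2*(2)*conj(0)]
      = (1/8)[(20) + (-12) + (0) + (0) + (0)] = 8/8 = 1
Dimension check: dim(rho) = sum (mult * dim) = 3*1 + 1*1 + 2*1 + 2*1 + 1*2 = 10 = chi_rho(e) = 10.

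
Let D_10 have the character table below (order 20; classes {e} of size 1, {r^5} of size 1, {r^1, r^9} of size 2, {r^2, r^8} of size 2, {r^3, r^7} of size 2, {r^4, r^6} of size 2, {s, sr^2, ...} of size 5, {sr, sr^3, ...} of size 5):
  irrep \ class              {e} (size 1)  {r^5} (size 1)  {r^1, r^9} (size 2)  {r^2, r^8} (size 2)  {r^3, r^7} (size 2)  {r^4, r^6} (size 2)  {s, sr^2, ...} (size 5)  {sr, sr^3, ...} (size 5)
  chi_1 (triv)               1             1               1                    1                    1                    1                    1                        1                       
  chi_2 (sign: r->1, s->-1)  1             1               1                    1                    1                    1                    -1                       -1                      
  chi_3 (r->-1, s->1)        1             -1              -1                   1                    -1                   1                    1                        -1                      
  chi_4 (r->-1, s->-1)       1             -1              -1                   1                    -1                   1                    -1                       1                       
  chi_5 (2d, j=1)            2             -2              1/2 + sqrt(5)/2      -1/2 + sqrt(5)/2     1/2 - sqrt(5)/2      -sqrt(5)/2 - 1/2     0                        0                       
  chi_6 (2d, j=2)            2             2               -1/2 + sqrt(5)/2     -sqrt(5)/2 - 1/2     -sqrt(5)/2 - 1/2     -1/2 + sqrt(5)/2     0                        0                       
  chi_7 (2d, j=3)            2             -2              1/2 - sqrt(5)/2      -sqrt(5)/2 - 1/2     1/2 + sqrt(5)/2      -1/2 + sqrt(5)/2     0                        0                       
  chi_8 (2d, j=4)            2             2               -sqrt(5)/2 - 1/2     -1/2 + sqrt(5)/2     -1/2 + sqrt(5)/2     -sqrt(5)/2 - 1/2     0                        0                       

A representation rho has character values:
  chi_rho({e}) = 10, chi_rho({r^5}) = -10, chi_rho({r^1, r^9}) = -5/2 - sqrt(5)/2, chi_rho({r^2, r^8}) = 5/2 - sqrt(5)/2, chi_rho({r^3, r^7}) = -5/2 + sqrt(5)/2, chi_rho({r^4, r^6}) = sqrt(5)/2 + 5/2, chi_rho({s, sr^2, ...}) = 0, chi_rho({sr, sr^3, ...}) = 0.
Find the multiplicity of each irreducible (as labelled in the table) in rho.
Multiplicities: chi_1: 0, chi_2: 0, chi_3: 2, chi_4: 2, chi_5: 1, chi_6: 0, chi_7: 2, chi_8: 0.

Use <chi_rho, chi> = (1/|G|) sum_C |C| * chi_rho(C) * conj(chi(C)) with |G| = 20 for each irreducible chi in the table:
  <chi_rho, chi_1> = (1/20)[1*(10)*conj(1) + 1*(-10)*conj(1) + 2*(-5/2 - sqrt(5)/2)*conj(1) + 2*(5/2 - sqrt(5)/2)*conj(1) + 2*(-5/2 + sqrt(5)/2)*conj(1) + 2*(sqrt(5)/2 + 5/2)*conj(1) + 5*(0)*conj(1) + 5*(0)*conj(1)]
      = (1/20)[(10) + (-10) + (-5 - sqrt(5)) + (5 - sqrt(5)) + (-5 + sqrt(5)) + (sqrt(5) + 5) + (0) + (0)] = 0/20 = 0
  <chi_rho, chi_2> = (1/20)[1*(10)*conj(1) + 1*(-10)*conj(1) + 2*(-5/2 - sqrt(5)/2)*conj(1) + 2*(5/2 - sqrt(5)/2)*conj(1) + 2*(-5/2 + sqrt(5)/2)*conj(1) + 2*(sqrt(5)/2 + 5/2)*conj(1) + 5*(0)*conj(-1) + 5*(0)*conj(-1)]
      = (1/20)[(10) + (-10) + (-5 - sqrt(5)) + (5 - sqrt(5)) + (-5 + sqrt(5)) + (sqrt(5) + 5) + (0) + (0)] = 0/20 = 0
  <chi_rho, chi_3> = (1/20)[1*(10)*conj(1) + 1*(-10)*conj(-1) + 2*(-5/2 - sqrt(5)/2)*conj(-1) + 2*(5/2 - sqrt(5)/2)*conj(1) + 2*(-5/2 + sqrt(5)/2)*conj(-1) + 2*(sqrt(5)/2 + 5/2)*conj(1) + 5*(0)*conj(1) + 5*(0)*conj(-1)]
      = (1/20)[(10) + (10) + (sqrt(5) + 5) + (5 - sqrt(5)) + (5 - sqrt(5)) + (sqrt(5) + 5) + (0) + (0)] = 40/20 = 2
  <chi_rho, chi_4> = (1/20)[1*(10)*conj(1) + 1*(-10)*conj(-1) + 2*(-5/2 - sqrt(5)/2)*conj(-1) + 2*(5/2 - sqrt(5)/2)*conj(1) + 2*(-5/2 + sqrt(5)/2)*conj(-1) + 2*(sqrt(5)/2 + 5/2)*conj(1) + 5*(0)*conj(-1) + 5*(0)*conj(1)]
      = (1/20)[(10) + (10) + (sqrt(5) + 5) + (5 - sqrt(5)) + (5 - sqrt(5)) + (sqrt(5) + 5) + (0) + (0)] = 40/20 = 2
  <chi_rho, chi_5> = (1/20)[1*(10)*conj(2) + 1*(-10)*conj(-2) + 2*(-5/2 - sqrt(5)/2)*conj(1/2 + sqrt(5)/2) + 2*(5/2 - sqrt(5)/2)*conj(-1/2 + sqrt(5)/2) + 2*(-5/2 + sqrt(5)/2)*conj(1/2 - sqrt(5)/2) + 2*(sqrt(5)/2 + 5/2)*conj(-sqrt(5)/2 - 1/2) + 5*(0)*conj(0) + 5*(0)*conj(0)]
      = (1/20)[(20) + (20) + (-3*sqrt(5) - 5) + (-5 + 3*sqrt(5)) + (-5 + 3*sqrt(5)) + (-3*sqrt(5) - 5) + (0) + (0)] = 20/20 = 1
  <chi_rho, chi_6> = (1/20)[1*(10)*conj(2) + 1*(-10)*conj(2) + 2*(-5/2 - sqrt(5)/2)*conj(-1/2 + sqrt(5)/2) + 2*(5/2 - sqrt(5)/2)*conj(-sqrt(5)/2 - 1/2) + 2*(-5/2 + sqrt(5)/2)*conj(-sqrt(5)/2 - 1/2) + 2*(sqrt(5)/2 + 5/2)*conj(-1/2 + sqrt(5)/2) + 5*(0)*conj(0) + 5*(0)*conj(0)]
      = (1/20)[(20) + (-20) + (-2*sqrt(5)) + (-2*sqrt(5)) + (2*sqrt(5)) + (2*sqrt(5)) + (0) + (0)] = 0/20 = 0
  <chi_rho, chi_7> = (1/20)[1*(10)*conj(2) + 1*(-10)*conj(-2) + 2*(-5/2 - sqrt(5)/2)*conj(1/2 - sqrt(5)/2) + 2*(5/2 - sqrt(5)/2)*conj(-sqrt(5)/2 - 1/2) + 2*(-5/2 + sqrt(5)/2)*conj(1/2 + sqrt(5)/2) + 2*(sqrt(5)/2 + 5/2)*conj(-1/2 + sqrt(5)/2) + 5*(0)*conj(0) + 5*(0)*conj(0)]
      = (1/20)[(20) + (20) + (2*sqrt(5)) + (-2*sqrt(5)) + (-2*sqrt(5)) + (2*sqrt(5)) + (0) + (0)] = 40/20 = 2
  <chi_rho, chi_8> = (1/20)[1*(10)*conj(2) + 1*(-10)*conj(2) + 2*(-5/2 - sqrt(5)/2)*conj(-sqrt(5)/2 - 1/2) + 2*(5/2 - sqrt(5)/2)*conj(-1/2 + sqrt(5)/2) + 2*(-5/2 + sqrt(5)/2)*conj(-1/2 + sqrt(5)/2) + 2*(sqrt(5)/2 + 5/2)*conj(-sqrt(5)/2 - 1/2) + 5*(0)*conj(0) + 5*(0)*conj(0)]
      = (1/20)[(20) + (-20) + (5 + 3*sqrt(5)) + (-5 + 3*sqrt(5)) + (5 - 3*sqrt(5)) + (-3*sqrt(5) - 5) + (0) + (0)] = 0/20 = 0
Dimension check: dim(rho) = sum (mult * dim) = 0*1 + 0*1 + 2*1 + 2*1 + 1*2 + 0*2 + 2*2 + 0*2 = 10 = chi_rho(e) = 10.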